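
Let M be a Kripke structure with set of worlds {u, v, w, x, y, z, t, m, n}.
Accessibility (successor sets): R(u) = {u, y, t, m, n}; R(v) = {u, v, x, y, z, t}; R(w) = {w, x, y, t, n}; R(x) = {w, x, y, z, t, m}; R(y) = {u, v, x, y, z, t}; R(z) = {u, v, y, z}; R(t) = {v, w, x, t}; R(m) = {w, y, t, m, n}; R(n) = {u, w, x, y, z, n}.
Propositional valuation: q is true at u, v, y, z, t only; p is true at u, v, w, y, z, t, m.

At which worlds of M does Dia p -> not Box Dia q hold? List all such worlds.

Let φ = Dia p -> not Box Dia q. Evaluate φ at each world:
  u (successors {u, y, t, m, n}): φ is false.
  v (successors {u, v, x, y, z, t}): φ is false.
  w (successors {w, x, y, t, n}): φ is false.
  x (successors {w, x, y, z, t, m}): φ is false.
  y (successors {u, v, x, y, z, t}): φ is false.
  z (successors {u, v, y, z}): φ is false.
  t (successors {v, w, x, t}): φ is false.
  m (successors {w, y, t, m, n}): φ is false.
  n (successors {u, w, x, y, z, n}): φ is false.
For instance, at y:
  At y: Dia p is true, not Box Dia q is false, so Dia p -> not Box Dia q is false.
    At y: Dia p requires p at some successor in {u, v, x, y, z, t}.
      p holds at u, so Dia p is true at y.
    At y: Box Dia q is true, so not Box Dia q is false.
      At y: Box Dia q requires Dia q at every successor {u, v, x, y, z, t}.
        At u: Dia q is true.
        At v: Dia q is true.
        At x: Dia q is true.
        At y: Dia q is true.
        At z: Dia q is true.
        At t: Dia q is true.
      So Box Dia q is true at y.
Satisfying worlds: none.

none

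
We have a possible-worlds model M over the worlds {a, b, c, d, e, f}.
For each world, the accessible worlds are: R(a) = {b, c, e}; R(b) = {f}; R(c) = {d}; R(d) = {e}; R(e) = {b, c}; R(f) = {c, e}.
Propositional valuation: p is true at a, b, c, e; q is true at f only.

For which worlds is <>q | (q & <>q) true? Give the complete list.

b

Let φ = <>q | (q & <>q). Evaluate φ at each world:
  a (successors {b, c, e}): φ is false.
  b (successors {f}): φ is true.
  c (successors {d}): φ is false.
  d (successors {e}): φ is false.
  e (successors {b, c}): φ is false.
  f (successors {c, e}): φ is false.
For instance, at d:
  At d: <>q is false, q & <>q is false, so <>q | (q & <>q) is false.
    At d: <>q requires q at some successor in {e}.
      At e: q is false.
    So <>q is false at d.
    At d: q is false, <>q is false, so q & <>q is false.
      At d: <>q requires q at some successor in {e}.
        At e: q is false.
      So <>q is false at d.
Satisfying worlds: {b}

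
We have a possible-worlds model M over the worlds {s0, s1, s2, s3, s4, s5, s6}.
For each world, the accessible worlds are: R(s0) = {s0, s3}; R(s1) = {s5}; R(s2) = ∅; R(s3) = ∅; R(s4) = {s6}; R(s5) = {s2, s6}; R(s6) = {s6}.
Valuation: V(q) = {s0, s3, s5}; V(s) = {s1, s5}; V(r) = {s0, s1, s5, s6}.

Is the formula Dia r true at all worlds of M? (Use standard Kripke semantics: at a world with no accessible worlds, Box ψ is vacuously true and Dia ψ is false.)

Let φ = Dia r. Evaluate φ at each world:
  s0 (successors {s0, s3}): φ is true.
  s1 (successors {s5}): φ is true.
  s2 (successors ∅): φ is false.
  s3 (successors ∅): φ is false.
  s4 (successors {s6}): φ is true.
  s5 (successors {s2, s6}): φ is true.
  s6 (successors {s6}): φ is true.
Detail at s2 (counterexample):
  At s2: no accessible worlds, so Dia r is false.

No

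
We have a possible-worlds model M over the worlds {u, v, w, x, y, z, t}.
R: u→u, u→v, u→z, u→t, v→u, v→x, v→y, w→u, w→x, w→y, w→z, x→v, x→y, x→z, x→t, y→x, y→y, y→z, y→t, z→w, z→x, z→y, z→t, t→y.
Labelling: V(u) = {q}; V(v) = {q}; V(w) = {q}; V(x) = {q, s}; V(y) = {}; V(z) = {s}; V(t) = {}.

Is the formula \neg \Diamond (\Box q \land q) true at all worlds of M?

Yes

Recall that \Box ψ holds at a world iff ψ holds at every accessible world, and \Diamond ψ holds iff ψ holds at some accessible world.
Let φ = \neg \Diamond (\Box q \land q). Evaluate φ at each world:
  u (successors {u, v, z, t}): φ is true.
  v (successors {u, x, y}): φ is true.
  w (successors {u, x, y, z}): φ is true.
  x (successors {v, y, z, t}): φ is true.
  y (successors {x, y, z, t}): φ is true.
  z (successors {w, x, y, t}): φ is true.
  t (successors {y}): φ is true.
For instance, at x:
  At x: \Diamond (\Box q \land q) is false, so \neg \Diamond (\Box q \land q) is true.
    At x: \Diamond (\Box q \land q) requires \Box q \land q at some successor in {v, y, z, t}.
      At v: \Box q \land q is false.
      At y: \Box q \land q is false.
      At z: \Box q \land q is false.
      At t: \Box q \land q is false.
    So \Diamond (\Box q \land q) is false at x.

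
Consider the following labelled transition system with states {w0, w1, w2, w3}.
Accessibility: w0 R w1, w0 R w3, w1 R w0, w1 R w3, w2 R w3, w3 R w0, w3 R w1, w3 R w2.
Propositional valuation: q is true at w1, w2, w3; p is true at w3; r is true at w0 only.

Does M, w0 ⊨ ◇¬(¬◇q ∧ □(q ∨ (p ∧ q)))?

Recall that □ψ holds at a world iff ψ holds at every accessible world, and ◇ψ holds iff ψ holds at some accessible world.
At w0: ◇¬(¬◇q ∧ □(q ∨ (p ∧ q))) requires ¬(¬◇q ∧ □(q ∨ (p ∧ q))) at some successor in {w1, w3}.
  ¬(¬◇q ∧ □(q ∨ (p ∧ q))) holds at w1, so ◇¬(¬◇q ∧ □(q ∨ (p ∧ q))) is true at w0.
    At w1: ¬◇q ∧ □(q ∨ (p ∧ q)) is false, so ¬(¬◇q ∧ □(q ∨ (p ∧ q))) is true.
      At w1: ¬◇q is false, □(q ∨ (p ∧ q)) is false, so ¬◇q ∧ □(q ∨ (p ∧ q)) is false.

Yes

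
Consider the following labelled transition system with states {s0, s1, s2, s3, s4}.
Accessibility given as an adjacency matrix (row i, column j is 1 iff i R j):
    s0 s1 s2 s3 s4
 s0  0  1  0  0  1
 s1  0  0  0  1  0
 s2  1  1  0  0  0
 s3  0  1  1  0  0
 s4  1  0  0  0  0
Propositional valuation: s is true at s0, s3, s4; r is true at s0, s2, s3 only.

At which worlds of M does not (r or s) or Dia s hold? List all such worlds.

Let φ = not (r or s) or Dia s. Evaluate φ at each world:
  s0 (successors {s1, s4}): φ is true.
  s1 (successors {s3}): φ is true.
  s2 (successors {s0, s1}): φ is true.
  s3 (successors {s1, s2}): φ is false.
  s4 (successors {s0}): φ is true.
For instance, at s1:
  At s1: not (r or s) is true, Dia s is true, so not (r or s) or Dia s is true.
    At s1: Dia s requires s at some successor in {s3}.
      s holds at s3, so Dia s is true at s1.
Satisfying worlds: {s0, s1, s2, s4}

s0, s1, s2, s4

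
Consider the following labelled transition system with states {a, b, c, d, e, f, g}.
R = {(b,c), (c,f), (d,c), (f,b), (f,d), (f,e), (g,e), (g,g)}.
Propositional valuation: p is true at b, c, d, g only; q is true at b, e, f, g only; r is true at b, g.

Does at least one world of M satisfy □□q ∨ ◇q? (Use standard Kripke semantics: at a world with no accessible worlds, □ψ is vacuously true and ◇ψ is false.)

Yes

Let φ = □□q ∨ ◇q. Evaluate φ at each world:
  a (successors ∅): φ is true.
  b (successors {c}): φ is true.
  c (successors {f}): φ is true.
  d (successors {c}): φ is true.
  e (successors ∅): φ is true.
  f (successors {b, d, e}): φ is true.
  g (successors {e, g}): φ is true.
Detail at a (witness):
  At a: □□q is true, ◇q is false, so □□q ∨ ◇q is true.
    At a: no accessible worlds, so □□q holds vacuously.
    At a: no accessible worlds, so ◇q is false.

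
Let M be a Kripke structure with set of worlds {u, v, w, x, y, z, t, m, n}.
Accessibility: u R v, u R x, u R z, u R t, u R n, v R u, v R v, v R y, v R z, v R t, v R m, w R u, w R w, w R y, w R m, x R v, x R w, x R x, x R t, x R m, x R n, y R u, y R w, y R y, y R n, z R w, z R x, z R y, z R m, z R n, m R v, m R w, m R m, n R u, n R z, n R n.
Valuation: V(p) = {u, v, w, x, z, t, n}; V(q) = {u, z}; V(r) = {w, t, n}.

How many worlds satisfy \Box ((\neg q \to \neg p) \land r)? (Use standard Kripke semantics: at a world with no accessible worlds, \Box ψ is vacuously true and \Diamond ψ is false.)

Let φ = \Box ((\neg q \to \neg p) \land r). Evaluate φ at each world:
  u (successors {v, x, z, t, n}): φ is false.
  v (successors {u, v, y, z, t, m}): φ is false.
  w (successors {u, w, y, m}): φ is false.
  x (successors {v, w, x, t, m, n}): φ is false.
  y (successors {u, w, y, n}): φ is false.
  z (successors {w, x, y, m, n}): φ is false.
  t (successors ∅): φ is true.
  m (successors {v, w, m}): φ is false.
  n (successors {u, z, n}): φ is false.
For instance, at z:
  At z: \Box ((\neg q \to \neg p) \land r) requires (\neg q \to \neg p) \land r at every successor {w, x, y, m, n}.
    (\neg q \to \neg p) \land r fails at w, so \Box ((\neg q \to \neg p) \land r) is false at z.
Satisfying worlds: {t}

1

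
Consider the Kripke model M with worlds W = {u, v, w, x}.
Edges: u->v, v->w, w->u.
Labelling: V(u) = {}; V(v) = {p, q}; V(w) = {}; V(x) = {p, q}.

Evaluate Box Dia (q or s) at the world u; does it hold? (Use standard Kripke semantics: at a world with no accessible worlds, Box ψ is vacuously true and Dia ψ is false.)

No

At u: Box Dia (q or s) requires Dia (q or s) at every successor {v}.
  Dia (q or s) fails at v, so Box Dia (q or s) is false at u.
    At v: Dia (q or s) requires q or s at some successor in {w}.
      At w: q or s is false.
    So Dia (q or s) is false at v.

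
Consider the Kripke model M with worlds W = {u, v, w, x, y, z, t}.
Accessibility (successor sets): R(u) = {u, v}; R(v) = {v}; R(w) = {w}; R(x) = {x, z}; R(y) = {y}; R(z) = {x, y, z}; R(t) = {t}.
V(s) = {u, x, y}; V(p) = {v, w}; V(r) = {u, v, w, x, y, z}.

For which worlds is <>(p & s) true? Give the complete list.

none

Let φ = <>(p & s). Evaluate φ at each world:
  u (successors {u, v}): φ is false.
  v (successors {v}): φ is false.
  w (successors {w}): φ is false.
  x (successors {x, z}): φ is false.
  y (successors {y}): φ is false.
  z (successors {x, y, z}): φ is false.
  t (successors {t}): φ is false.
For instance, at t:
  At t: <>(p & s) requires p & s at some successor in {t}.
    At t: p & s is false.
  So <>(p & s) is false at t.
Satisfying worlds: none.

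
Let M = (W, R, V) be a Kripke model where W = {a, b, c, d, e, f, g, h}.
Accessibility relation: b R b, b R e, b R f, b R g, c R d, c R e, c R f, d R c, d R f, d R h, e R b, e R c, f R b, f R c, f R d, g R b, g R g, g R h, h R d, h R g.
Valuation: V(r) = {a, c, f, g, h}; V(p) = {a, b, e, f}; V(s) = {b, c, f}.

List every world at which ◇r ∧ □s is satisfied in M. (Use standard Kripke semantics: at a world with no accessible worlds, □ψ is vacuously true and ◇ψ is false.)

e

Let φ = ◇r ∧ □s. Evaluate φ at each world:
  a (successors ∅): φ is false.
  b (successors {b, e, f, g}): φ is false.
  c (successors {d, e, f}): φ is false.
  d (successors {c, f, h}): φ is false.
  e (successors {b, c}): φ is true.
  f (successors {b, c, d}): φ is false.
  g (successors {b, g, h}): φ is false.
  h (successors {d, g}): φ is false.
For instance, at e:
  At e: ◇r is true, □s is true, so ◇r ∧ □s is true.
    At e: ◇r requires r at some successor in {b, c}.
      r holds at c, so ◇r is true at e.
    At e: □s requires s at every successor {b, c}.
      At b: s is true.
      At c: s is true.
    So □s is true at e.
Satisfying worlds: {e}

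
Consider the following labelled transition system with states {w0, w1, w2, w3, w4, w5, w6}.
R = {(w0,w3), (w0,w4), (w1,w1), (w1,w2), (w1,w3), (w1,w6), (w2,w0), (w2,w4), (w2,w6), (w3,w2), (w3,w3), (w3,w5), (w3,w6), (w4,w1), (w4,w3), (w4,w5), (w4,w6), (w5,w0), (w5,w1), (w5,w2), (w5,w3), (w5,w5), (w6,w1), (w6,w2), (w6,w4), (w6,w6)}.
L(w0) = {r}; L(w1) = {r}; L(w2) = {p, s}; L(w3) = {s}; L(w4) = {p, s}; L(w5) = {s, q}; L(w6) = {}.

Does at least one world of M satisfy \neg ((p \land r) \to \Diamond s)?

Let φ = \neg ((p \land r) \to \Diamond s). Evaluate φ at each world:
  w0 (successors {w3, w4}): φ is false.
  w1 (successors {w1, w2, w3, w6}): φ is false.
  w2 (successors {w0, w4, w6}): φ is false.
  w3 (successors {w2, w3, w5, w6}): φ is false.
  w4 (successors {w1, w3, w5, w6}): φ is false.
  w5 (successors {w0, w1, w2, w3, w5}): φ is false.
  w6 (successors {w1, w2, w4, w6}): φ is false.
For instance, at w3:
  At w3: (p \land r) \to \Diamond s is true, so \neg ((p \land r) \to \Diamond s) is false.
    At w3: p \land r is false, \Diamond s is true, so (p \land r) \to \Diamond s is true.
      At w3: \Diamond s requires s at some successor in {w2, w3, w5, w6}.
        s holds at w2, so \Diamond s is true at w3.

No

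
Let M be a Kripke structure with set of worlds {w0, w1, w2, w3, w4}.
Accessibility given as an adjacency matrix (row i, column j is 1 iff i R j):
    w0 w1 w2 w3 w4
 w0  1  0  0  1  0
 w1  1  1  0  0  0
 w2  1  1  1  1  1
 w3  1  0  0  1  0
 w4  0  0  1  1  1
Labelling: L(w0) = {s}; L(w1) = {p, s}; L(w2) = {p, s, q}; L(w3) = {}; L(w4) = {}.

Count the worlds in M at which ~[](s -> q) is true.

Let φ = ~[](s -> q). Evaluate φ at each world:
  w0 (successors {w0, w3}): φ is true.
  w1 (successors {w0, w1}): φ is true.
  w2 (successors {w0, w1, w2, w3, w4}): φ is true.
  w3 (successors {w0, w3}): φ is true.
  w4 (successors {w2, w3, w4}): φ is false.
For instance, at w4:
  At w4: [](s -> q) is true, so ~[](s -> q) is false.
    At w4: [](s -> q) requires s -> q at every successor {w2, w3, w4}.
      At w2: s -> q is true.
      At w3: s -> q is true.
      At w4: s -> q is true.
    So [](s -> q) is true at w4.
Satisfying worlds: {w0, w1, w2, w3}

4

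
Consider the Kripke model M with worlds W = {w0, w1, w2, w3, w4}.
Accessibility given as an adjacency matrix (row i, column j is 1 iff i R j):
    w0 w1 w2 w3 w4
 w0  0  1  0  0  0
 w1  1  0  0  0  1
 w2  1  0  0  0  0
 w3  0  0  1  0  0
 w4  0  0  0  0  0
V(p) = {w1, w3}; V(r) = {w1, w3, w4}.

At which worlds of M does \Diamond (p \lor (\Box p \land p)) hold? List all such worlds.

Recall that \Box ψ holds at a world iff ψ holds at every accessible world, and \Diamond ψ holds iff ψ holds at some accessible world.
Let φ = \Diamond (p \lor (\Box p \land p)). Evaluate φ at each world:
  w0 (successors {w1}): φ is true.
  w1 (successors {w0, w4}): φ is false.
  w2 (successors {w0}): φ is false.
  w3 (successors {w2}): φ is false.
  w4 (successors ∅): φ is false.
For instance, at w1:
  At w1: \Diamond (p \lor (\Box p \land p)) requires p \lor (\Box p \land p) at some successor in {w0, w4}.
    At w0: p \lor (\Box p \land p) is false.
    At w4: p \lor (\Box p \land p) is false.
  So \Diamond (p \lor (\Box p \land p)) is false at w1.
Satisfying worlds: {w0}

w0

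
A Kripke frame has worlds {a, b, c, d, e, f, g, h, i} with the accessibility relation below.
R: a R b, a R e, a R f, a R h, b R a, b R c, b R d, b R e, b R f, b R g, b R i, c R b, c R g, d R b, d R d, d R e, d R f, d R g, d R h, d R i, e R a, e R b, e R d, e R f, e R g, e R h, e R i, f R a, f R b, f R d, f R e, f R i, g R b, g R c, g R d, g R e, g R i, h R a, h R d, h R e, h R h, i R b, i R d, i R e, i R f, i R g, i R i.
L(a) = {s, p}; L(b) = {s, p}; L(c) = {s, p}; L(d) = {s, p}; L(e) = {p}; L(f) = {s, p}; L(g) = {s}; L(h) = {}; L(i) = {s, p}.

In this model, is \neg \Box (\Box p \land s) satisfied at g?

Yes

Recall that \Box ψ holds at a world iff ψ holds at every accessible world, and \Diamond ψ holds iff ψ holds at some accessible world.
At g: \Box (\Box p \land s) is false, so \neg \Box (\Box p \land s) is true.
  At g: \Box (\Box p \land s) requires \Box p \land s at every successor {b, c, d, e, i}.
    \Box p \land s fails at b, so \Box (\Box p \land s) is false at g.
      At b: \Box p is false, s is true, so \Box p \land s is false.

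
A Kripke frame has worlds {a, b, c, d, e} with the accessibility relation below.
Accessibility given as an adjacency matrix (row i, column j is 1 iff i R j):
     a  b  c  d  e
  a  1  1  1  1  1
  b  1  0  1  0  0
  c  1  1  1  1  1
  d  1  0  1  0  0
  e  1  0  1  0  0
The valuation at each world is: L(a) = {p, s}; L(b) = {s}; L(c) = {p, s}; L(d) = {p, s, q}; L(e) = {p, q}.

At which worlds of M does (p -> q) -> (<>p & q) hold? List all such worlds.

a, c, d, e

Recall that <>ψ holds at a world iff ψ holds at some accessible world.
Let φ = (p -> q) -> (<>p & q). Evaluate φ at each world:
  a (successors {a, b, c, d, e}): φ is true.
  b (successors {a, c}): φ is false.
  c (successors {a, b, c, d, e}): φ is true.
  d (successors {a, c}): φ is true.
  e (successors {a, c}): φ is true.
For instance, at c:
  At c: p -> q is false, <>p & q is false, so (p -> q) -> (<>p & q) is true.
    At c: <>p is true, q is false, so <>p & q is false.
      At c: <>p requires p at some successor in {a, b, c, d, e}.
        p holds at a, so <>p is true at c.
Satisfying worlds: {a, c, d, e}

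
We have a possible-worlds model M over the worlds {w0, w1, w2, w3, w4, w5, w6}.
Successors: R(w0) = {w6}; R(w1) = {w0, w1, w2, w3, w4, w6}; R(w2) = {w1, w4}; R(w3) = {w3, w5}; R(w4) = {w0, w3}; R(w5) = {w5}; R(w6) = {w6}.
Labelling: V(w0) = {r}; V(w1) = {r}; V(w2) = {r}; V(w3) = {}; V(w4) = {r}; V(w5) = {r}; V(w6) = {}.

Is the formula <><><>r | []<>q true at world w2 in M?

Yes

At w2: <><><>r is true, []<>q is false, so <><><>r | []<>q is true.
  At w2: <><><>r requires <><>r at some successor in {w1, w4}.
    <><>r holds at w1, so <><><>r is true at w2.
      At w1: <><>r requires <>r at some successor in {w0, w1, w2, w3, w4, w6}.
        <>r holds at w1, so <><>r is true at w1.
  At w2: []<>q requires <>q at every successor {w1, w4}.
    <>q fails at w1, so []<>q is false at w2.
      At w1: <>q requires q at some successor in {w0, w1, w2, w3, w4, w6}.
        At w0: q is false.
        At w1: q is false.
        At w2: q is false.
        At w3: q is false.
        At w4: q is false.
        At w6: q is false.
      So <>q is false at w1.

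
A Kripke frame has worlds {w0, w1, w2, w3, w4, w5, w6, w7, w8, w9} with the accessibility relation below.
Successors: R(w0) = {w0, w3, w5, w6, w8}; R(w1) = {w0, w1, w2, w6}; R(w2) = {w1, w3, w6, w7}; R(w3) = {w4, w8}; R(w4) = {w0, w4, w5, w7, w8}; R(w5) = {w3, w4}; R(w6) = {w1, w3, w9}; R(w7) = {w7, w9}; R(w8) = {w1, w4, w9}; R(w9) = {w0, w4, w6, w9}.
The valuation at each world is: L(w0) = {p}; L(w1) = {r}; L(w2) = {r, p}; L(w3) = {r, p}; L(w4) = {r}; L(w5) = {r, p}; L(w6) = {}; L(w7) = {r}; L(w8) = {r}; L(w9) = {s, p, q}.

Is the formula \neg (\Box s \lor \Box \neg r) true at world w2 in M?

Yes

Recall that \Box ψ holds at a world iff ψ holds at every accessible world, and \Diamond ψ holds iff ψ holds at some accessible world.
At w2: \Box s \lor \Box \neg r is false, so \neg (\Box s \lor \Box \neg r) is true.
  At w2: \Box s is false, \Box \neg r is false, so \Box s \lor \Box \neg r is false.
    At w2: \Box s requires s at every successor {w1, w3, w6, w7}.
      s fails at w1, so \Box s is false at w2.
    At w2: \Box \neg r requires \neg r at every successor {w1, w3, w6, w7}.
      \neg r fails at w1, so \Box \neg r is false at w2.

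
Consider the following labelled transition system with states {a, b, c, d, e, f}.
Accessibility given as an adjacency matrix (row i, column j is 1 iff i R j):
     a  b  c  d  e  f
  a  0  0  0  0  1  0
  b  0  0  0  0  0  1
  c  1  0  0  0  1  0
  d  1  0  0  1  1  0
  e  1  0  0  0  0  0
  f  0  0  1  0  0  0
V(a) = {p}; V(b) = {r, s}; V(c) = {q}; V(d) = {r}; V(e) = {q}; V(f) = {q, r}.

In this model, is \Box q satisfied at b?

At b: \Box q requires q at every successor {f}.
  At f: q is true.
So \Box q is true at b.

Yes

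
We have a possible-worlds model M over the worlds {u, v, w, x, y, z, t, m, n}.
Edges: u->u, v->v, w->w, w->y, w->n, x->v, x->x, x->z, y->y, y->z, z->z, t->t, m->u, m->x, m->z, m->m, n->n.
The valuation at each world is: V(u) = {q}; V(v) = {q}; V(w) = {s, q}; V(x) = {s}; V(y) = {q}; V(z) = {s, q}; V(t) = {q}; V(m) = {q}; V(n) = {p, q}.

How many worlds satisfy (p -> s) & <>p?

Recall that <>ψ holds at a world iff ψ holds at some accessible world.
Let φ = (p -> s) & <>p. Evaluate φ at each world:
  u (successors {u}): φ is false.
  v (successors {v}): φ is false.
  w (successors {w, y, n}): φ is true.
  x (successors {v, x, z}): φ is false.
  y (successors {y, z}): φ is false.
  z (successors {z}): φ is false.
  t (successors {t}): φ is false.
  m (successors {u, x, z, m}): φ is false.
  n (successors {n}): φ is false.
For instance, at w:
  At w: p -> s is true, <>p is true, so (p -> s) & <>p is true.
    At w: <>p requires p at some successor in {w, y, n}.
      p holds at n, so <>p is true at w.
Satisfying worlds: {w}

1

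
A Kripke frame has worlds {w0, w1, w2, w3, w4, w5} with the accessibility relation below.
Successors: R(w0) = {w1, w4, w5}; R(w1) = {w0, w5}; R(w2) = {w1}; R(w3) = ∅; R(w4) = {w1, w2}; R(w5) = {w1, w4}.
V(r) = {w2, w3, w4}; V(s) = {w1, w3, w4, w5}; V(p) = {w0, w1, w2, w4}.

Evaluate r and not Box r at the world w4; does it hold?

At w4: r is true, not Box r is true, so r and not Box r is true.
  At w4: Box r is false, so not Box r is true.
    At w4: Box r requires r at every successor {w1, w2}.
      r fails at w1, so Box r is false at w4.

Yes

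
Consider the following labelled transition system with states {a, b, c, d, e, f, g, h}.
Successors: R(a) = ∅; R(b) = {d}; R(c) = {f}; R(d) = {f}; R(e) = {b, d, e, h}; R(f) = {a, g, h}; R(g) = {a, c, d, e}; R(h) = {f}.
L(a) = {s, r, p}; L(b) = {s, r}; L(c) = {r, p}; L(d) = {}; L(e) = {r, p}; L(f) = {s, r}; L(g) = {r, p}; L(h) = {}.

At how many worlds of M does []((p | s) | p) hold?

4

Recall that []ψ holds at a world iff ψ holds at every accessible world, and <>ψ holds iff ψ holds at some accessible world.
Let φ = []((p | s) | p). Evaluate φ at each world:
  a (successors ∅): φ is true.
  b (successors {d}): φ is false.
  c (successors {f}): φ is true.
  d (successors {f}): φ is true.
  e (successors {b, d, e, h}): φ is false.
  f (successors {a, g, h}): φ is false.
  g (successors {a, c, d, e}): φ is false.
  h (successors {f}): φ is true.
For instance, at c:
  At c: []((p | s) | p) requires (p | s) | p at every successor {f}.
    At f: (p | s) | p is true.
  So []((p | s) | p) is true at c.
Satisfying worlds: {a, c, d, h}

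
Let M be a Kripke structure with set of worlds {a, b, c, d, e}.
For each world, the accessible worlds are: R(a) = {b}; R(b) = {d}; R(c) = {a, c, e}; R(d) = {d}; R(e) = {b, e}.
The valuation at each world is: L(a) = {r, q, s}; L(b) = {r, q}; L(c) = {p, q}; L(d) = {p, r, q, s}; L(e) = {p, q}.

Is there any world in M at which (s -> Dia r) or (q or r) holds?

Let φ = (s -> Dia r) or (q or r). Evaluate φ at each world:
  a (successors {b}): φ is true.
  b (successors {d}): φ is true.
  c (successors {a, c, e}): φ is true.
  d (successors {d}): φ is true.
  e (successors {b, e}): φ is true.
Detail at a (witness):
  At a: s -> Dia r is true, q or r is true, so (s -> Dia r) or (q or r) is true.
    At a: s is true, Dia r is true, so s -> Dia r is true.
      At a: Dia r requires r at some successor in {b}.
        r holds at b, so Dia r is true at a.

Yes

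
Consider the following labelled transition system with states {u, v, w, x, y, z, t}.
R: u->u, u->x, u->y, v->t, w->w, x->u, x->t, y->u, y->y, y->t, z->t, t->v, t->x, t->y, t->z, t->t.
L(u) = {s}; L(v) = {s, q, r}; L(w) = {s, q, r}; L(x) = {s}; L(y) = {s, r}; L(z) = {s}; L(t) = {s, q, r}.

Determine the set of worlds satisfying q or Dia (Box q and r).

v, w, t

Let φ = q or Dia (Box q and r). Evaluate φ at each world:
  u (successors {u, x, y}): φ is false.
  v (successors {t}): φ is true.
  w (successors {w}): φ is true.
  x (successors {u, t}): φ is false.
  y (successors {u, y, t}): φ is false.
  z (successors {t}): φ is false.
  t (successors {v, x, y, z, t}): φ is true.
For instance, at w:
  At w: q is true, Dia (Box q and r) is true, so q or Dia (Box q and r) is true.
    At w: Dia (Box q and r) requires Box q and r at some successor in {w}.
      Box q and r holds at w, so Dia (Box q and r) is true at w.
Satisfying worlds: {v, w, t}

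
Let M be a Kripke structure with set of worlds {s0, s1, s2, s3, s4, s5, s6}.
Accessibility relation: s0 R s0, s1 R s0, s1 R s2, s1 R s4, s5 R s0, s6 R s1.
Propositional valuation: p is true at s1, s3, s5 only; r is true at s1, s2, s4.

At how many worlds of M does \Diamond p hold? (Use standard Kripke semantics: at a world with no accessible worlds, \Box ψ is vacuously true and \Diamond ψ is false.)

Let φ = \Diamond p. Evaluate φ at each world:
  s0 (successors {s0}): φ is false.
  s1 (successors {s0, s2, s4}): φ is false.
  s2 (successors ∅): φ is false.
  s3 (successors ∅): φ is false.
  s4 (successors ∅): φ is false.
  s5 (successors {s0}): φ is false.
  s6 (successors {s1}): φ is true.
For instance, at s5:
  At s5: \Diamond p requires p at some successor in {s0}.
    At s0: p is false.
  So \Diamond p is false at s5.
Satisfying worlds: {s6}

1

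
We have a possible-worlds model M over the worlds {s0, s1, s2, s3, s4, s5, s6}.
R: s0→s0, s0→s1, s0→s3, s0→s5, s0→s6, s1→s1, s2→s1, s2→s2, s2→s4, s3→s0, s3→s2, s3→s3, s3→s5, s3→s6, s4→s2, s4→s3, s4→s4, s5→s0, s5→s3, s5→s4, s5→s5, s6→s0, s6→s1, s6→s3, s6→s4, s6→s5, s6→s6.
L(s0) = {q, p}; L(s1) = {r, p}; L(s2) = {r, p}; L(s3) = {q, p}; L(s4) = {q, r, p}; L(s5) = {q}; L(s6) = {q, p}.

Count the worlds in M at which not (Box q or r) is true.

3

Let φ = not (Box q or r). Evaluate φ at each world:
  s0 (successors {s0, s1, s3, s5, s6}): φ is true.
  s1 (successors {s1}): φ is false.
  s2 (successors {s1, s2, s4}): φ is false.
  s3 (successors {s0, s2, s3, s5, s6}): φ is true.
  s4 (successors {s2, s3, s4}): φ is false.
  s5 (successors {s0, s3, s4, s5}): φ is false.
  s6 (successors {s0, s1, s3, s4, s5, s6}): φ is true.
For instance, at s0:
  At s0: Box q or r is false, so not (Box q or r) is true.
    At s0: Box q is false, r is false, so Box q or r is false.
      At s0: Box q requires q at every successor {s0, s1, s3, s5, s6}.
        q fails at s1, so Box q is false at s0.
Satisfying worlds: {s0, s3, s6}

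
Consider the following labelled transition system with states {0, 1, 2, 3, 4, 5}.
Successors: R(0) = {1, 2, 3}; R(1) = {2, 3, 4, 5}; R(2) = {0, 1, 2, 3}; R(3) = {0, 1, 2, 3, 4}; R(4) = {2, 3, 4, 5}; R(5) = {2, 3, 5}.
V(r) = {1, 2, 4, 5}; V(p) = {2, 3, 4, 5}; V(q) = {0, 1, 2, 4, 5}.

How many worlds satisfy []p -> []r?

Let φ = []p -> []r. Evaluate φ at each world:
  0 (successors {1, 2, 3}): φ is true.
  1 (successors {2, 3, 4, 5}): φ is false.
  2 (successors {0, 1, 2, 3}): φ is true.
  3 (successors {0, 1, 2, 3, 4}): φ is true.
  4 (successors {2, 3, 4, 5}): φ is false.
  5 (successors {2, 3, 5}): φ is false.
For instance, at 4:
  At 4: []p is true, []r is false, so []p -> []r is false.
    At 4: []p requires p at every successor {2, 3, 4, 5}.
      At 2: p is true.
      At 3: p is true.
      At 4: p is true.
      At 5: p is true.
    So []p is true at 4.
    At 4: []r requires r at every successor {2, 3, 4, 5}.
      r fails at 3, so []r is false at 4.
Satisfying worlds: {0, 2, 3}

3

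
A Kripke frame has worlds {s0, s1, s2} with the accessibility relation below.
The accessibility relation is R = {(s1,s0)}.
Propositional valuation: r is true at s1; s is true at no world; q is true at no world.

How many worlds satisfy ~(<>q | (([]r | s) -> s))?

Let φ = ~(<>q | (([]r | s) -> s)). Evaluate φ at each world:
  s0 (successors ∅): φ is true.
  s1 (successors {s0}): φ is false.
  s2 (successors ∅): φ is true.
For instance, at s1:
  At s1: <>q | (([]r | s) -> s) is true, so ~(<>q | (([]r | s) -> s)) is false.
    At s1: <>q is false, ([]r | s) -> s is true, so <>q | (([]r | s) -> s) is true.
      At s1: <>q requires q at some successor in {s0}.
        At s0: q is false.
      So <>q is false at s1.
      At s1: []r | s is false, s is false, so ([]r | s) -> s is true.
Satisfying worlds: {s0, s2}

2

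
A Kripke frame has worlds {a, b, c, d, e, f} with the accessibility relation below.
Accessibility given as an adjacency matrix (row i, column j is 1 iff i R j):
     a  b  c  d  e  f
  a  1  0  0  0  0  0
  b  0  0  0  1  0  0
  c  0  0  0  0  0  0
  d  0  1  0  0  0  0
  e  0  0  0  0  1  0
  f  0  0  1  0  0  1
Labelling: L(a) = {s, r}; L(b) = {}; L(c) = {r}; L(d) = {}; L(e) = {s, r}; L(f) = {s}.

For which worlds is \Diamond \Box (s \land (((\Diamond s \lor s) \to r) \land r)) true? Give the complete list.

a, e, f

Recall that \Box ψ holds at a world iff ψ holds at every accessible world, and \Diamond ψ holds iff ψ holds at some accessible world.
Let φ = \Diamond \Box (s \land (((\Diamond s \lor s) \to r) \land r)). Evaluate φ at each world:
  a (successors {a}): φ is true.
  b (successors {d}): φ is false.
  c (successors ∅): φ is false.
  d (successors {b}): φ is false.
  e (successors {e}): φ is true.
  f (successors {c, f}): φ is true.
For instance, at d:
  At d: \Diamond \Box (s \land (((\Diamond s \lor s) \to r) \land r)) requires \Box (s \land (((\Diamond s \lor s) \to r) \land r)) at some successor in {b}.
    At b: \Box (s \land (((\Diamond s \lor s) \to r) \land r)) is false.
  So \Diamond \Box (s \land (((\Diamond s \lor s) \to r) \land r)) is false at d.
Satisfying worlds: {a, e, f}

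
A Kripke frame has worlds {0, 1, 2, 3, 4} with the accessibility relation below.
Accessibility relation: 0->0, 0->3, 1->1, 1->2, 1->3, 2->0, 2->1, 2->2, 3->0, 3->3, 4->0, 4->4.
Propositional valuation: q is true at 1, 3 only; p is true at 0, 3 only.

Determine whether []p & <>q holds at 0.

At 0: []p is true, <>q is true, so []p & <>q is true.
  At 0: []p requires p at every successor {0, 3}.
    At 0: p is true.
    At 3: p is true.
  So []p is true at 0.
  At 0: <>q requires q at some successor in {0, 3}.
    q holds at 3, so <>q is true at 0.

Yes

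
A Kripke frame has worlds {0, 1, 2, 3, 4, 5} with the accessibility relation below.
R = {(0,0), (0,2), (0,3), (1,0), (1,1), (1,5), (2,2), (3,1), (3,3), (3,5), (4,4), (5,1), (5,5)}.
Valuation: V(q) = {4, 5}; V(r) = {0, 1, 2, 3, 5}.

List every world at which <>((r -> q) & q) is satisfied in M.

1, 3, 4, 5

Let φ = <>((r -> q) & q). Evaluate φ at each world:
  0 (successors {0, 2, 3}): φ is false.
  1 (successors {0, 1, 5}): φ is true.
  2 (successors {2}): φ is false.
  3 (successors {1, 3, 5}): φ is true.
  4 (successors {4}): φ is true.
  5 (successors {1, 5}): φ is true.
For instance, at 0:
  At 0: <>((r -> q) & q) requires (r -> q) & q at some successor in {0, 2, 3}.
    At 0: (r -> q) & q is false.
    At 2: (r -> q) & q is false.
    At 3: (r -> q) & q is false.
  So <>((r -> q) & q) is false at 0.
Satisfying worlds: {1, 3, 4, 5}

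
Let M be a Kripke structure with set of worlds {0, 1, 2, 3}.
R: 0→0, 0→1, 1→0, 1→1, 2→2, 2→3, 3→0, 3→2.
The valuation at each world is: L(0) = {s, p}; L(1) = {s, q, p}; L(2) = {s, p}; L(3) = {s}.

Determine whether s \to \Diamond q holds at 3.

At 3: s is true, \Diamond q is false, so s \to \Diamond q is false.
  At 3: \Diamond q requires q at some successor in {0, 2}.
    At 0: q is false.
    At 2: q is false.
  So \Diamond q is false at 3.

No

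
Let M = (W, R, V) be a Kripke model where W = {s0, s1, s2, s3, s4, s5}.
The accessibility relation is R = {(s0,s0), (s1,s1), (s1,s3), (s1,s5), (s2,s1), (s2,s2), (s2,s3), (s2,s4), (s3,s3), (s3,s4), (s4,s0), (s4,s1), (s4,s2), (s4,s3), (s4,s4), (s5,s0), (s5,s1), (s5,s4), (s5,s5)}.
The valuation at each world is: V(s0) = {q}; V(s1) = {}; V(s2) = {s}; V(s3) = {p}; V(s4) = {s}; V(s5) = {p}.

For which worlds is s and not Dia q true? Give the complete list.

Recall that Dia ψ holds at a world iff ψ holds at some accessible world.
Let φ = s and not Dia q. Evaluate φ at each world:
  s0 (successors {s0}): φ is false.
  s1 (successors {s1, s3, s5}): φ is false.
  s2 (successors {s1, s2, s3, s4}): φ is true.
  s3 (successors {s3, s4}): φ is false.
  s4 (successors {s0, s1, s2, s3, s4}): φ is false.
  s5 (successors {s0, s1, s4, s5}): φ is false.
For instance, at s2:
  At s2: s is true, not Dia q is true, so s and not Dia q is true.
    At s2: Dia q is false, so not Dia q is true.
      At s2: Dia q requires q at some successor in {s1, s2, s3, s4}.
        At s1: q is false.
        At s2: q is false.
        At s3: q is false.
        At s4: q is false.
      So Dia q is false at s2.
Satisfying worlds: {s2}

s2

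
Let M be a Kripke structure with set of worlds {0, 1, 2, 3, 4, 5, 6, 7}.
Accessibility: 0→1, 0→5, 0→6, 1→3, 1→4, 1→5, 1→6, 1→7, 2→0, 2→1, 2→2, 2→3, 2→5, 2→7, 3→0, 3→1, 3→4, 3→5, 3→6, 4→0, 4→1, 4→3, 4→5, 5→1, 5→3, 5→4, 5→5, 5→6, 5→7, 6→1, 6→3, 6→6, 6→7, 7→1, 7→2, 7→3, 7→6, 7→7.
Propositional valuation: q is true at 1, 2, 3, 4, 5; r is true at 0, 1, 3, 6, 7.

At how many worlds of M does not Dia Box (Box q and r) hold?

8

Let φ = not Dia Box (Box q and r). Evaluate φ at each world:
  0 (successors {1, 5, 6}): φ is true.
  1 (successors {3, 4, 5, 6, 7}): φ is true.
  2 (successors {0, 1, 2, 3, 5, 7}): φ is true.
  3 (successors {0, 1, 4, 5, 6}): φ is true.
  4 (successors {0, 1, 3, 5}): φ is true.
  5 (successors {1, 3, 4, 5, 6, 7}): φ is true.
  6 (successors {1, 3, 6, 7}): φ is true.
  7 (successors {1, 2, 3, 6, 7}): φ is true.
For instance, at 5:
  At 5: Dia Box (Box q and r) is false, so not Dia Box (Box q and r) is true.
    At 5: Dia Box (Box q and r) requires Box (Box q and r) at some successor in {1, 3, 4, 5, 6, 7}.
      At 1: Box (Box q and r) is false.
      At 3: Box (Box q and r) is false.
      At 4: Box (Box q and r) is false.
      At 5: Box (Box q and r) is false.
      At 6: Box (Box q and r) is false.
      At 7: Box (Box q and r) is false.
    So Dia Box (Box q and r) is false at 5.
Satisfying worlds: {0, 1, 2, 3, 4, 5, 6, 7}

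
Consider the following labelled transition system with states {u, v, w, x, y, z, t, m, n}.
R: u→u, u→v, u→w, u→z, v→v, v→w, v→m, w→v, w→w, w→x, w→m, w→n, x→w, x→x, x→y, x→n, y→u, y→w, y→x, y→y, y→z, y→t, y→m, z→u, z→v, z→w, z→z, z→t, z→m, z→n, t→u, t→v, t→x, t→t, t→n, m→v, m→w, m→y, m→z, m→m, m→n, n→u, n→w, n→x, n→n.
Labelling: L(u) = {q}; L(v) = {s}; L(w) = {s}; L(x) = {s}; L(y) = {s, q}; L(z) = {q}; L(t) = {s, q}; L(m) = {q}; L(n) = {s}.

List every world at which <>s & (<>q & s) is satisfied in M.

Let φ = <>s & (<>q & s). Evaluate φ at each world:
  u (successors {u, v, w, z}): φ is false.
  v (successors {v, w, m}): φ is true.
  w (successors {v, w, x, m, n}): φ is true.
  x (successors {w, x, y, n}): φ is true.
  y (successors {u, w, x, y, z, t, m}): φ is true.
  z (successors {u, v, w, z, t, m, n}): φ is false.
  t (successors {u, v, x, t, n}): φ is true.
  m (successors {v, w, y, z, m, n}): φ is false.
  n (successors {u, w, x, n}): φ is true.
For instance, at z:
  At z: <>s is true, <>q & s is false, so <>s & (<>q & s) is false.
    At z: <>s requires s at some successor in {u, v, w, z, t, m, n}.
      s holds at v, so <>s is true at z.
    At z: <>q is true, s is false, so <>q & s is false.
      At z: <>q requires q at some successor in {u, v, w, z, t, m, n}.
        q holds at u, so <>q is true at z.
Satisfying worlds: {v, w, x, y, t, n}

v, w, x, y, t, n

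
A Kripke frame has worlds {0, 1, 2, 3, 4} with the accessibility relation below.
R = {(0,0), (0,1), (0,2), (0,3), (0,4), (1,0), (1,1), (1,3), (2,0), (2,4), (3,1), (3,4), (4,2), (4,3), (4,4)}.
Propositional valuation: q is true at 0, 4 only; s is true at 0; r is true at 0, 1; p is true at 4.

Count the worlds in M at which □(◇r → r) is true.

Let φ = □(◇r → r). Evaluate φ at each world:
  0 (successors {0, 1, 2, 3, 4}): φ is false.
  1 (successors {0, 1, 3}): φ is false.
  2 (successors {0, 4}): φ is true.
  3 (successors {1, 4}): φ is true.
  4 (successors {2, 3, 4}): φ is false.
For instance, at 0:
  At 0: □(◇r → r) requires ◇r → r at every successor {0, 1, 2, 3, 4}.
    ◇r → r fails at 2, so □(◇r → r) is false at 0.
      At 2: ◇r is true, r is false, so ◇r → r is false.
Satisfying worlds: {2, 3}

2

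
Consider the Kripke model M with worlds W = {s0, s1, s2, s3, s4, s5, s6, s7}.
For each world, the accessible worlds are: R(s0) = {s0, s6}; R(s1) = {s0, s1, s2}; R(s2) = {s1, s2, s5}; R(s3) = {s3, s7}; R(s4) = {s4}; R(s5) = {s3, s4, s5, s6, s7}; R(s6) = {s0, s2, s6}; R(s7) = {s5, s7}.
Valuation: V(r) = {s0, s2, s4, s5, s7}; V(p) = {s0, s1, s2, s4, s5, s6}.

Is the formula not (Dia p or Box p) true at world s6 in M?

No

At s6: Dia p or Box p is true, so not (Dia p or Box p) is false.
  At s6: Dia p is true, Box p is true, so Dia p or Box p is true.
    At s6: Dia p requires p at some successor in {s0, s2, s6}.
      p holds at s0, so Dia p is true at s6.
    At s6: Box p requires p at every successor {s0, s2, s6}.
      At s0: p is true.
      At s2: p is true.
      At s6: p is true.
    So Box p is true at s6.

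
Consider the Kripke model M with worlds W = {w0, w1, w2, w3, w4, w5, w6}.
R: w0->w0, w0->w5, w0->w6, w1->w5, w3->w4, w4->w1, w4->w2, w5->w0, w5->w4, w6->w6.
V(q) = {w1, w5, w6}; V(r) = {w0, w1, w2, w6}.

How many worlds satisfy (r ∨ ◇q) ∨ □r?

Let φ = (r ∨ ◇q) ∨ □r. Evaluate φ at each world:
  w0 (successors {w0, w5, w6}): φ is true.
  w1 (successors {w5}): φ is true.
  w2 (successors ∅): φ is true.
  w3 (successors {w4}): φ is false.
  w4 (successors {w1, w2}): φ is true.
  w5 (successors {w0, w4}): φ is false.
  w6 (successors {w6}): φ is true.
For instance, at w4:
  At w4: r ∨ ◇q is true, □r is true, so (r ∨ ◇q) ∨ □r is true.
    At w4: r is false, ◇q is true, so r ∨ ◇q is true.
      At w4: ◇q requires q at some successor in {w1, w2}.
        q holds at w1, so ◇q is true at w4.
    At w4: □r requires r at every successor {w1, w2}.
      At w1: r is true.
      At w2: r is true.
    So □r is true at w4.
Satisfying worlds: {w0, w1, w2, w4, w6}

5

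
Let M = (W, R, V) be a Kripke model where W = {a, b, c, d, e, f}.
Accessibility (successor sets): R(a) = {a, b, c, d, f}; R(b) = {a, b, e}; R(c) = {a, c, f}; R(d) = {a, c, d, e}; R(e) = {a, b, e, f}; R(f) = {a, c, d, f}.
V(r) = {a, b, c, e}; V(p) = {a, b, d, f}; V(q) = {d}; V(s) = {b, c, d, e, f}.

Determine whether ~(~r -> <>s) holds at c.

No

At c: ~r -> <>s is true, so ~(~r -> <>s) is false.
  At c: ~r is false, <>s is true, so ~r -> <>s is true.
    At c: <>s requires s at some successor in {a, c, f}.
      s holds at c, so <>s is true at c.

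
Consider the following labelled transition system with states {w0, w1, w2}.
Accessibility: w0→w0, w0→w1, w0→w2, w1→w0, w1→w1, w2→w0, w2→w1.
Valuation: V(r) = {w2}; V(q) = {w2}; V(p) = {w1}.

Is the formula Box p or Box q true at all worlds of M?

No

Let φ = Box p or Box q. Evaluate φ at each world:
  w0 (successors {w0, w1, w2}): φ is false.
  w1 (successors {w0, w1}): φ is false.
  w2 (successors {w0, w1}): φ is false.
Detail at w0 (counterexample):
  At w0: Box p is false, Box q is false, so Box p or Box q is false.
    At w0: Box p requires p at every successor {w0, w1, w2}.
      p fails at w0, so Box p is false at w0.
    At w0: Box q requires q at every successor {w0, w1, w2}.
      q fails at w0, so Box q is false at w0.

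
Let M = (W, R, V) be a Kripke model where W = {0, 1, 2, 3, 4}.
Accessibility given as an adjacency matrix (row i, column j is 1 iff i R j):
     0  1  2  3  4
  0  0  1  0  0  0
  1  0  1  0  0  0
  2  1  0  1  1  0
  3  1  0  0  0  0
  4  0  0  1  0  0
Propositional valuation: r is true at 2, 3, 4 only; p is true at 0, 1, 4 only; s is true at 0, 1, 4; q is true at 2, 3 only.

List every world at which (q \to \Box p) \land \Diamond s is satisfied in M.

0, 1, 3

Recall that \Box ψ holds at a world iff ψ holds at every accessible world, and \Diamond ψ holds iff ψ holds at some accessible world.
Let φ = (q \to \Box p) \land \Diamond s. Evaluate φ at each world:
  0 (successors {1}): φ is true.
  1 (successors {1}): φ is true.
  2 (successors {0, 2, 3}): φ is false.
  3 (successors {0}): φ is true.
  4 (successors {2}): φ is false.
For instance, at 3:
  At 3: q \to \Box p is true, \Diamond s is true, so (q \to \Box p) \land \Diamond s is true.
    At 3: q is true, \Box p is true, so q \to \Box p is true.
      At 3: \Box p requires p at every successor {0}.
        At 0: p is true.
      So \Box p is true at 3.
    At 3: \Diamond s requires s at some successor in {0}.
      s holds at 0, so \Diamond s is true at 3.
Satisfying worlds: {0, 1, 3}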